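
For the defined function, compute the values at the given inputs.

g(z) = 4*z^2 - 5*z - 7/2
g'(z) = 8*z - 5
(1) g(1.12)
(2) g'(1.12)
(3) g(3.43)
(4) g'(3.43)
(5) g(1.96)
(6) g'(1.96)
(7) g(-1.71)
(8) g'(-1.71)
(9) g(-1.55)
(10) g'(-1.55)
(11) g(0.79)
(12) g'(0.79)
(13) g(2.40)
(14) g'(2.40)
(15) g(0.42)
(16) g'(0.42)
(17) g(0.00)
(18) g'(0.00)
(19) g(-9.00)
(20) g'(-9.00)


(1) = -4.08
(2) = 3.96
(3) = 26.41
(4) = 22.44
(5) = 2.07
(6) = 10.68
(7) = 16.75
(8) = -18.68
(9) = 13.86
(10) = -17.40
(11) = -4.95
(12) = 1.32
(13) = 7.54
(14) = 14.20
(15) = -4.89
(16) = -1.64
(17) = -3.50
(18) = -5.00
(19) = 365.50
(20) = -77.00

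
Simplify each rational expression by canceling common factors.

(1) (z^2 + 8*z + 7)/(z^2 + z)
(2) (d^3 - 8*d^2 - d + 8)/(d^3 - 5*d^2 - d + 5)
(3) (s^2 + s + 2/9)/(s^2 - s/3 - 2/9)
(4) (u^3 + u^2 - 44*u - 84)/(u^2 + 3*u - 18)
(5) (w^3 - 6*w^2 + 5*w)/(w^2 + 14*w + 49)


(1) = (z + 7)/z
(2) = (d - 8)/(d - 5)
(3) = (3*s + 2)/(3*s - 2)
(4) = (u^2 - 5*u - 14)/(u - 3)
(5) = (w^3 - 6*w^2 + 5*w)/(w^2 + 14*w + 49)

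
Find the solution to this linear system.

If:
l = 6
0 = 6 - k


Then:
k = 6
l = 6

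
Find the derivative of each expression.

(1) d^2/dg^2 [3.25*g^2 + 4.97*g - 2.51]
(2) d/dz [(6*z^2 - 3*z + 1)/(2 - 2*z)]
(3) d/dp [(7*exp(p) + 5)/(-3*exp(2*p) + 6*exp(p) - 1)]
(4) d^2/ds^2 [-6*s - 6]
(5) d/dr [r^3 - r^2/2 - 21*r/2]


(1) = 6.50000000000000
(2) = (-3*z^2 + 6*z - 1)/(z^2 - 2*z + 1)
(3) = (21*exp(2*p) + 30*exp(p) - 37)*exp(p)/(9*exp(4*p) - 36*exp(3*p) + 42*exp(2*p) - 12*exp(p) + 1)
(4) = 0
(5) = 3*r^2 - r - 21/2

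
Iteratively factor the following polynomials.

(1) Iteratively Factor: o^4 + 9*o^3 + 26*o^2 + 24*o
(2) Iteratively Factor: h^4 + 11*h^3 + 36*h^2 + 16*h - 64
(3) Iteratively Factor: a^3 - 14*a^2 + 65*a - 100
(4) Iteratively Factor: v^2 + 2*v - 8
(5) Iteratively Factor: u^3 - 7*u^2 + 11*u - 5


(1) = (o + 2)*(o^3 + 7*o^2 + 12*o) = (o + 2)*(o + 4)*(o^2 + 3*o) = (o + 2)*(o + 3)*(o + 4)*(o)
(2) = (h + 4)*(h^3 + 7*h^2 + 8*h - 16) = (h + 4)^2*(h^2 + 3*h - 4) = (h + 4)^3*(h - 1)
(3) = (a - 5)*(a^2 - 9*a + 20) = (a - 5)*(a - 4)*(a - 5)
(4) = (v + 4)*(v - 2)
(5) = (u - 1)*(u^2 - 6*u + 5) = (u - 1)^2*(u - 5)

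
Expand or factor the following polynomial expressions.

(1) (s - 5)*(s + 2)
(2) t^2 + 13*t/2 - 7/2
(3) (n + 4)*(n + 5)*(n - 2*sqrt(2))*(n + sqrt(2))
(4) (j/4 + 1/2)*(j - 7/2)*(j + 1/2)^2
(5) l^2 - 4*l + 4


(1) = s^2 - 3*s - 10
(2) = (t - 1/2)*(t + 7)
(3) = n^4 - sqrt(2)*n^3 + 9*n^3 - 9*sqrt(2)*n^2 + 16*n^2 - 36*n - 20*sqrt(2)*n - 80
(4) = j^4/4 - j^3/8 - 33*j^2/16 - 59*j/32 - 7/16
(5) = (l - 2)^2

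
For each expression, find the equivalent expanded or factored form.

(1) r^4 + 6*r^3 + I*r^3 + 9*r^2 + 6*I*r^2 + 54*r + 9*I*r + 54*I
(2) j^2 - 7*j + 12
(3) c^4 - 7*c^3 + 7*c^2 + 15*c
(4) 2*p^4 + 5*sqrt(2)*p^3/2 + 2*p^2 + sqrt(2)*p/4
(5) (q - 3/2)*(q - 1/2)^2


(1) = (r + 6)*(r - 3*I)*(r + I)*(r + 3*I)
(2) = (j - 4)*(j - 3)
(3) = c*(c - 5)*(c - 3)*(c + 1)
(4) = p*(p + sqrt(2)/2)*(sqrt(2)*p + 1/2)*(sqrt(2)*p + 1)
(5) = q^3 - 5*q^2/2 + 7*q/4 - 3/8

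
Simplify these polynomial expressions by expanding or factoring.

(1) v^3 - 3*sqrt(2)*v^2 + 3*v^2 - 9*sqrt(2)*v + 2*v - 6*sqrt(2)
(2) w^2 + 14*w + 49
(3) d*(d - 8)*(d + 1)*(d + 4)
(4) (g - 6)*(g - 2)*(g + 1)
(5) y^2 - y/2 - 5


(1) = (v + 1)*(v + 2)*(v - 3*sqrt(2))
(2) = (w + 7)^2
(3) = d^4 - 3*d^3 - 36*d^2 - 32*d
(4) = g^3 - 7*g^2 + 4*g + 12
(5) = (y - 5/2)*(y + 2)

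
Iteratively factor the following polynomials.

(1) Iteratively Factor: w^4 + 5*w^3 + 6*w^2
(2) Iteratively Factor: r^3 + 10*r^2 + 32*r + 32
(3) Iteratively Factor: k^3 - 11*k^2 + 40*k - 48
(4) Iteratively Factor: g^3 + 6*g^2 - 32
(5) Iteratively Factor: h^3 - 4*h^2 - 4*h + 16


(1) = (w + 2)*(w^3 + 3*w^2) = w*(w + 2)*(w^2 + 3*w) = w^2*(w + 2)*(w + 3)
(2) = (r + 4)*(r^2 + 6*r + 8) = (r + 4)^2*(r + 2)
(3) = (k - 3)*(k^2 - 8*k + 16) = (k - 4)*(k - 3)*(k - 4)
(4) = (g + 4)*(g^2 + 2*g - 8) = (g - 2)*(g + 4)*(g + 4)
(5) = (h - 2)*(h^2 - 2*h - 8) = (h - 4)*(h - 2)*(h + 2)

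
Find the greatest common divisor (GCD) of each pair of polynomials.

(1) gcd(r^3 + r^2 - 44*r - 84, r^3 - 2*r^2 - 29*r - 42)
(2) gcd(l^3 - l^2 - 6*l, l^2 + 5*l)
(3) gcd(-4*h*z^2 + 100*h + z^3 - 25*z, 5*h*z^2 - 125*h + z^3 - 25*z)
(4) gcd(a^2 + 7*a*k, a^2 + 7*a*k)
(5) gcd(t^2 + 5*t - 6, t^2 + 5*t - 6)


(1) = gcd((r - 7)*(r + 2)*(r + 6), (r - 7)*(r + 2)*(r + 3)) = r^2 - 5*r - 14
(2) = gcd(l*(l - 3)*(l + 2), l*(l + 5)) = l
(3) = gcd((-4*h + z)*(z - 5)*(z + 5), (5*h + z)*(z - 5)*(z + 5)) = z^2 - 25
(4) = a^2 + 7*a*k
(5) = t^2 + 5*t - 6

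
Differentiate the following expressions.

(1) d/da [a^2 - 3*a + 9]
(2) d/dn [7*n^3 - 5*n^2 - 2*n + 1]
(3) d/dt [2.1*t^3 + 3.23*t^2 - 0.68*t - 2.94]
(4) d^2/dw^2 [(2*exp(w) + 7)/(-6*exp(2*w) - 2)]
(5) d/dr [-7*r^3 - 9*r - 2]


(1) = 2*a - 3
(2) = 21*n^2 - 10*n - 2
(3) = 6.3*t^2 + 6.46*t - 0.68
(4) = (-9*exp(4*w) - 126*exp(3*w) + 18*exp(2*w) + 42*exp(w) - 1)*exp(w)/(27*exp(6*w) + 27*exp(4*w) + 9*exp(2*w) + 1)
(5) = -21*r^2 - 9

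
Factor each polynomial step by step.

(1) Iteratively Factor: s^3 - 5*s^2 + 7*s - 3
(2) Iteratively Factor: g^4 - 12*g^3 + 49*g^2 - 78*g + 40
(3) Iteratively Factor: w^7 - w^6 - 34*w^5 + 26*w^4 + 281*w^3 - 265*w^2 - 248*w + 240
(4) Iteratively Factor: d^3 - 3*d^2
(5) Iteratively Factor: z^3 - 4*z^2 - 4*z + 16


(1) = (s - 1)*(s^2 - 4*s + 3) = (s - 1)^2*(s - 3)
(2) = (g - 4)*(g^3 - 8*g^2 + 17*g - 10) = (g - 5)*(g - 4)*(g^2 - 3*g + 2) = (g - 5)*(g - 4)*(g - 2)*(g - 1)
(3) = (w + 1)*(w^6 - 2*w^5 - 32*w^4 + 58*w^3 + 223*w^2 - 488*w + 240) = (w + 1)*(w + 4)*(w^5 - 6*w^4 - 8*w^3 + 90*w^2 - 137*w + 60) = (w - 1)*(w + 1)*(w + 4)*(w^4 - 5*w^3 - 13*w^2 + 77*w - 60) = (w - 3)*(w - 1)*(w + 1)*(w + 4)*(w^3 - 2*w^2 - 19*w + 20) = (w - 3)*(w - 1)*(w + 1)*(w + 4)^2*(w^2 - 6*w + 5) = (w - 5)*(w - 3)*(w - 1)*(w + 1)*(w + 4)^2*(w - 1)
(4) = (d)*(d^2 - 3*d) = d^2*(d - 3)
(5) = (z - 2)*(z^2 - 2*z - 8) = (z - 4)*(z - 2)*(z + 2)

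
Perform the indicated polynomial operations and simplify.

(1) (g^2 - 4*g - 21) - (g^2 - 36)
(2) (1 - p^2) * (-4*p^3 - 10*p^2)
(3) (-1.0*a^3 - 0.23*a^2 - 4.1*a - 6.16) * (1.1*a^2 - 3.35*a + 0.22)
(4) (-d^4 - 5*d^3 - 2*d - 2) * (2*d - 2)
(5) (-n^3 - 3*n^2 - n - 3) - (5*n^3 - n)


(1) = 15 - 4*g
(2) = 4*p^5 + 10*p^4 - 4*p^3 - 10*p^2
(3) = -1.1*a^5 + 3.097*a^4 - 3.9595*a^3 + 6.9084*a^2 + 19.734*a - 1.3552
(4) = -2*d^5 - 8*d^4 + 10*d^3 - 4*d^2 + 4
(5) = -6*n^3 - 3*n^2 - 3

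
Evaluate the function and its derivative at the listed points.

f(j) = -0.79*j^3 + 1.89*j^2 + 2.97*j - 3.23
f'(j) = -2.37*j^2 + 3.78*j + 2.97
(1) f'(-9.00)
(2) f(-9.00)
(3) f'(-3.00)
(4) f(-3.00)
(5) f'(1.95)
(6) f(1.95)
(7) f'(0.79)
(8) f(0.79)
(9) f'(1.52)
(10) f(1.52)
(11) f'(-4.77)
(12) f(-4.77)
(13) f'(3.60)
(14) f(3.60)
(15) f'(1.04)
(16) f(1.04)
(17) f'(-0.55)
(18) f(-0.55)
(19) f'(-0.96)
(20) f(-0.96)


(1) = -223.02
(2) = 699.04
(3) = -29.70
(4) = 26.20
(5) = 1.33
(6) = 3.89
(7) = 4.48
(8) = -0.09
(9) = 3.24
(10) = 2.88
(11) = -68.98
(12) = 111.35
(13) = -14.14
(14) = -4.90
(15) = 4.34
(16) = 1.01
(17) = 0.17
(18) = -4.16
(19) = -2.84
(20) = -3.64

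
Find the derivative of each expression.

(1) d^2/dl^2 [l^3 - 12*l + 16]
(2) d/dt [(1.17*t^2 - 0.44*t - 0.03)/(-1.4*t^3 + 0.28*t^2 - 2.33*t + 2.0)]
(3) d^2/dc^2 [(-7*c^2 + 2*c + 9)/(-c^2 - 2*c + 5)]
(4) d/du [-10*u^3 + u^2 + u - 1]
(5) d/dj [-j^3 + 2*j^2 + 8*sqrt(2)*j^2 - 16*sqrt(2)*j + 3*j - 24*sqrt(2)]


(1) = 6*l
(2) = (1.638*t^4 - 1.232*t^3 - 2.7289*t^2 + 4.6968*t - 0.9499)/(1.96*t^6 - 0.784*t^5 + 6.6024*t^4 - 6.9048*t^3 + 6.5489*t^2 - 9.32*t + 4.0)
(3) = 4*(-8*c^3 + 39*c^2 - 42*c + 37)/(c^6 + 6*c^5 - 3*c^4 - 52*c^3 + 15*c^2 + 150*c - 125)
(4) = -30*u^2 + 2*u + 1
(5) = -3*j^2 + 4*j + 16*sqrt(2)*j - 16*sqrt(2) + 3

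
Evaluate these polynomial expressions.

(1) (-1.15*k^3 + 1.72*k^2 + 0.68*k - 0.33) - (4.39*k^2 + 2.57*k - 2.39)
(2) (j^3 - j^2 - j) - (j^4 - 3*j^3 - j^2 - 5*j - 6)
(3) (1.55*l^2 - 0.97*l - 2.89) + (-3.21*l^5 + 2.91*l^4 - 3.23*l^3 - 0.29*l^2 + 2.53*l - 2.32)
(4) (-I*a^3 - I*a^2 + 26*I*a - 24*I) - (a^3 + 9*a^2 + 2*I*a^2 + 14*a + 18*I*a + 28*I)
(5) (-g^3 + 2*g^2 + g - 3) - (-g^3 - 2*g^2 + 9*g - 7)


(1) = -1.15*k^3 - 2.67*k^2 - 1.89*k + 2.06
(2) = -j^4 + 4*j^3 + 4*j + 6
(3) = -3.21*l^5 + 2.91*l^4 - 3.23*l^3 + 1.26*l^2 + 1.56*l - 5.21
(4) = -a^3 - I*a^3 - 9*a^2 - 3*I*a^2 - 14*a + 8*I*a - 52*I
(5) = 4*g^2 - 8*g + 4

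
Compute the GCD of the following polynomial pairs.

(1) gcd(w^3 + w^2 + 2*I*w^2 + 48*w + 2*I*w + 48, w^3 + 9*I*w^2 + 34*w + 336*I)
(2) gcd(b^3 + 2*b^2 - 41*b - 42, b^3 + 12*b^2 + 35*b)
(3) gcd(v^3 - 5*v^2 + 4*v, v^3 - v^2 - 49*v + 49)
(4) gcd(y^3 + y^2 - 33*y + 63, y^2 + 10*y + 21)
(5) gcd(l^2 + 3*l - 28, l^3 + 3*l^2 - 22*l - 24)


(1) = gcd((w + 1)*(w - 6*I)*(w + 8*I), (w - 6*I)*(w + 7*I)*(w + 8*I)) = w^2 + 2*I*w + 48
(2) = gcd((b - 6)*(b + 1)*(b + 7), b*(b + 5)*(b + 7)) = b + 7
(3) = v - 1
(4) = gcd((y - 3)^2*(y + 7), (y + 3)*(y + 7)) = y + 7
(5) = gcd((l - 4)*(l + 7), (l - 4)*(l + 1)*(l + 6)) = l - 4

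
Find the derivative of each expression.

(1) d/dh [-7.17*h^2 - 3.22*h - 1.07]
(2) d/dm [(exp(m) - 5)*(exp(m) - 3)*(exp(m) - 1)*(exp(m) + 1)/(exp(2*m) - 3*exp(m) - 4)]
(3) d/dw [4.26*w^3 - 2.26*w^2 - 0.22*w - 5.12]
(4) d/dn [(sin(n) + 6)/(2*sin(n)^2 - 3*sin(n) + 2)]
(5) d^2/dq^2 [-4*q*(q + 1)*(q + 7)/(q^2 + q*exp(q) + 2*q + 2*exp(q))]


(1) = -14.34*h - 3.22
(2) = (2*exp(3*m) - 21*exp(2*m) + 72*exp(m) - 77)*exp(m)/(exp(2*m) - 8*exp(m) + 16)
(3) = 12.78*w^2 - 4.52*w - 0.22
(4) = (-24*sin(n) + cos(2*n) + 19)*cos(n)/(-3*sin(n) - cos(2*n) + 3)^2
(5) = 4*(-2*q*(q + 1)*(q + 7)*(q*exp(q) + 2*q + 3*exp(q) + 2)^2 - 2*(3*q + 8)*(q^2 + q*exp(q) + 2*q + 2*exp(q))^2 + (q^2 + q*exp(q) + 2*q + 2*exp(q))*(q*(q + 1)*(q + 7)*(q*exp(q) + 4*exp(q) + 2) + 2*q*(q + 1)*(q*exp(q) + 2*q + 3*exp(q) + 2) + 2*q*(q + 7)*(q*exp(q) + 2*q + 3*exp(q) + 2) + 2*(q + 1)*(q + 7)*(q*exp(q) + 2*q + 3*exp(q) + 2)))/(q^2 + q*exp(q) + 2*q + 2*exp(q))^3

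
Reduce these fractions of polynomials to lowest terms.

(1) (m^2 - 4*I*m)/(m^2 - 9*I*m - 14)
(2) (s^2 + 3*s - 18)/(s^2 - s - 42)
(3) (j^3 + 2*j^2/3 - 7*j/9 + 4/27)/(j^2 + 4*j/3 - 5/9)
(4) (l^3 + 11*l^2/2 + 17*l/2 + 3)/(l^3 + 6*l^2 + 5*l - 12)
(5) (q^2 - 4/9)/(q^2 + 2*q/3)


(1) = (m^2 - 4*I*m)/(m^2 - 9*I*m - 14)
(2) = (s - 3)/(s - 7)
(3) = (9*j^2 + 9*j - 4)/(9*j + 15)
(4) = (2*l^2 + 5*l + 2)/(2*l^2 + 6*l - 8)
(5) = (3*q - 2)/(3*q)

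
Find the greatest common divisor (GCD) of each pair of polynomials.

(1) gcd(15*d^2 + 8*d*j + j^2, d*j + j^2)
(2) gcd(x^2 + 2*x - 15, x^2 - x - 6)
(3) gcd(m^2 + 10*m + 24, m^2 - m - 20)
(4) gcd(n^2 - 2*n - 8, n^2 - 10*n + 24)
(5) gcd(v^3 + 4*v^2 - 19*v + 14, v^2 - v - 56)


(1) = 1
(2) = gcd((x - 3)*(x + 5), (x - 3)*(x + 2)) = x - 3
(3) = gcd((m + 4)*(m + 6), (m - 5)*(m + 4)) = m + 4
(4) = n - 4
(5) = v + 7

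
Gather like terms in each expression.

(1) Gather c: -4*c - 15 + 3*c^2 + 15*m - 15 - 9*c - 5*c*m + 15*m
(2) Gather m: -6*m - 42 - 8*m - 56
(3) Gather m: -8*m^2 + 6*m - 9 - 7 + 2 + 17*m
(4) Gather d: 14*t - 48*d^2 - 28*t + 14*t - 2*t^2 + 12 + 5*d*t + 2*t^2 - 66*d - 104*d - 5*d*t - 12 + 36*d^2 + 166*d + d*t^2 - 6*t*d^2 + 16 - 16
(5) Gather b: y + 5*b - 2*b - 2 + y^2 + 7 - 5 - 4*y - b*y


(1) = 3*c^2 + c*(-5*m - 13) + 30*m - 30
(2) = -14*m - 98
(3) = -8*m^2 + 23*m - 14
(4) = d^2*(-6*t - 12) + d*(t^2 - 4)
(5) = b*(3 - y) + y^2 - 3*y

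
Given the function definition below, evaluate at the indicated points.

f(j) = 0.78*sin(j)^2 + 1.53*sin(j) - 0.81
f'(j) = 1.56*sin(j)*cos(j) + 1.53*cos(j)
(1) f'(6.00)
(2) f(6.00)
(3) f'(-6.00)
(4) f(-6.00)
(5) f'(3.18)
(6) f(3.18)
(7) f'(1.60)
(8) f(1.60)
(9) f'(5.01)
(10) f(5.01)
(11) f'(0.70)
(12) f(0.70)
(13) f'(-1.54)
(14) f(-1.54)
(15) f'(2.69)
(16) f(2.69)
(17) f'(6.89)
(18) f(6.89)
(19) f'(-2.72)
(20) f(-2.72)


(1) = 1.05
(2) = -1.18
(3) = 1.89
(4) = -0.32
(5) = -1.47
(6) = -0.87
(7) = -0.09
(8) = 1.50
(9) = 0.01
(10) = -1.56
(11) = 1.94
(12) = 0.50
(13) = -0.00
(14) = -1.56
(15) = -1.99
(16) = 0.01
(17) = 1.99
(18) = 0.32
(19) = -0.81
(20) = -1.31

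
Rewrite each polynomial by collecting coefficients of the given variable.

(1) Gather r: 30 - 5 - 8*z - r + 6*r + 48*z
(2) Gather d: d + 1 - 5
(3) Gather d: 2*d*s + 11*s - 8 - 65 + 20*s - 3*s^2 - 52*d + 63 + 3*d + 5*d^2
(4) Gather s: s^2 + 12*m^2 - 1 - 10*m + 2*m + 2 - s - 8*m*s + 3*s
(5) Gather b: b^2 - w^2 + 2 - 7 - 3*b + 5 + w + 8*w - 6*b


(1) = 5*r + 40*z + 25
(2) = d - 4
(3) = 5*d^2 + d*(2*s - 49) - 3*s^2 + 31*s - 10
(4) = 12*m^2 - 8*m + s^2 + s*(2 - 8*m) + 1
(5) = b^2 - 9*b - w^2 + 9*w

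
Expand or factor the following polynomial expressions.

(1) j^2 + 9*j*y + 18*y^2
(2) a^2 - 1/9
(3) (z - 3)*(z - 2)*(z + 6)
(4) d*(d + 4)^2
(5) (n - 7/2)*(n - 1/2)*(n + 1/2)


(1) = (j + 3*y)*(j + 6*y)
(2) = (a - 1/3)*(a + 1/3)
(3) = z^3 + z^2 - 24*z + 36
(4) = d^3 + 8*d^2 + 16*d
(5) = n^3 - 7*n^2/2 - n/4 + 7/8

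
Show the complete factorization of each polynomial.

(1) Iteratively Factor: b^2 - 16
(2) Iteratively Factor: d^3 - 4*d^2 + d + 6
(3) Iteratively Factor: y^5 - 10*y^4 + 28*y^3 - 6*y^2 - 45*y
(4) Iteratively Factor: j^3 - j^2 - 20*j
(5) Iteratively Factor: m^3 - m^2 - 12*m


(1) = (b + 4)*(b - 4)
(2) = (d + 1)*(d^2 - 5*d + 6) = (d - 3)*(d + 1)*(d - 2)
(3) = (y - 3)*(y^4 - 7*y^3 + 7*y^2 + 15*y) = (y - 3)^2*(y^3 - 4*y^2 - 5*y) = y*(y - 3)^2*(y^2 - 4*y - 5) = y*(y - 5)*(y - 3)^2*(y + 1)
(4) = (j - 5)*(j^2 + 4*j) = (j - 5)*(j + 4)*(j)
(5) = (m - 4)*(m^2 + 3*m) = (m - 4)*(m + 3)*(m)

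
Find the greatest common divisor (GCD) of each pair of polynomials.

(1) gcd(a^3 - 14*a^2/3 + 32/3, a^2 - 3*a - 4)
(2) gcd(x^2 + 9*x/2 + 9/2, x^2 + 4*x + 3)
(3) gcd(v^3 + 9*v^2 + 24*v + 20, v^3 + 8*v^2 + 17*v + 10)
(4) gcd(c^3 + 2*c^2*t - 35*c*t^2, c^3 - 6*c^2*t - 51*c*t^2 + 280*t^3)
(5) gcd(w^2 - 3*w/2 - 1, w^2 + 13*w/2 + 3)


(1) = gcd((a - 4)*(a - 2)*(a + 4/3), (a - 4)*(a + 1)) = a - 4
(2) = gcd((x + 3/2)*(x + 3), (x + 1)*(x + 3)) = x + 3
(3) = v^2 + 7*v + 10
(4) = gcd(c*(c - 5*t)*(c + 7*t), (c - 8*t)*(c - 5*t)*(c + 7*t)) = -c^2 - 2*c*t + 35*t^2
(5) = w + 1/2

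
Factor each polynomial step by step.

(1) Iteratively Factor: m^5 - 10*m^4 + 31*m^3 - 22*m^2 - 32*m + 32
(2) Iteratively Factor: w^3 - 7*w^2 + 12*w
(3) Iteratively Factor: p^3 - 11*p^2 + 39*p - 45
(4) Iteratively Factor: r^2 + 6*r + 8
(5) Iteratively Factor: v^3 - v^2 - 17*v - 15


(1) = (m - 2)*(m^4 - 8*m^3 + 15*m^2 + 8*m - 16) = (m - 4)*(m - 2)*(m^3 - 4*m^2 - m + 4) = (m - 4)*(m - 2)*(m + 1)*(m^2 - 5*m + 4) = (m - 4)*(m - 2)*(m - 1)*(m + 1)*(m - 4)
(2) = (w - 3)*(w^2 - 4*w) = w*(w - 3)*(w - 4)
(3) = (p - 3)*(p^2 - 8*p + 15) = (p - 5)*(p - 3)*(p - 3)
(4) = (r + 2)*(r + 4)
(5) = (v - 5)*(v^2 + 4*v + 3) = (v - 5)*(v + 3)*(v + 1)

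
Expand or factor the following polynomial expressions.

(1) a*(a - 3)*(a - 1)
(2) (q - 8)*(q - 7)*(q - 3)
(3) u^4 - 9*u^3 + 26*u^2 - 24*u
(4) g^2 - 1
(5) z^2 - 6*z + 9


(1) = a^3 - 4*a^2 + 3*a
(2) = q^3 - 18*q^2 + 101*q - 168
(3) = u*(u - 4)*(u - 3)*(u - 2)
(4) = (g - 1)*(g + 1)
(5) = (z - 3)^2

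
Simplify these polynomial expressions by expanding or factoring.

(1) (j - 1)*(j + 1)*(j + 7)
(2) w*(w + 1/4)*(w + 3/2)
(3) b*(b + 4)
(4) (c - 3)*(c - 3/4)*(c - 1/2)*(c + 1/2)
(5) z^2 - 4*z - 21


(1) = j^3 + 7*j^2 - j - 7
(2) = w^3 + 7*w^2/4 + 3*w/8
(3) = b^2 + 4*b
(4) = c^4 - 15*c^3/4 + 2*c^2 + 15*c/16 - 9/16
(5) = (z - 7)*(z + 3)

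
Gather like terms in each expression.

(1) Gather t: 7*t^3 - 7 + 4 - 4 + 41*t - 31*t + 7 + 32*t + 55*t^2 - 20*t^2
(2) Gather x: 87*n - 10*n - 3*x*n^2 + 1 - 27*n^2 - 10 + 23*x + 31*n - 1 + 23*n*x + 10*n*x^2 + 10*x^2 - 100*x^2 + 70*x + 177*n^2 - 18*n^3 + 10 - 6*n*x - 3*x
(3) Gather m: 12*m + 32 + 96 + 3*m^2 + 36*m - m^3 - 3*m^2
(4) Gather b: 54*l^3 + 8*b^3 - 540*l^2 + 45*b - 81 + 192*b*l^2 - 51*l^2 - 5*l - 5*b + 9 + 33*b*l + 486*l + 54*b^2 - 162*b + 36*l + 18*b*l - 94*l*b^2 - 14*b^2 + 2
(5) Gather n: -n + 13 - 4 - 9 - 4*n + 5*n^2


(1) = 7*t^3 + 35*t^2 + 42*t
(2) = -18*n^3 + 150*n^2 + 108*n + x^2*(10*n - 90) + x*(-3*n^2 + 17*n + 90)
(3) = -m^3 + 48*m + 128
(4) = 8*b^3 + b^2*(40 - 94*l) + b*(192*l^2 + 51*l - 122) + 54*l^3 - 591*l^2 + 517*l - 70
(5) = 5*n^2 - 5*n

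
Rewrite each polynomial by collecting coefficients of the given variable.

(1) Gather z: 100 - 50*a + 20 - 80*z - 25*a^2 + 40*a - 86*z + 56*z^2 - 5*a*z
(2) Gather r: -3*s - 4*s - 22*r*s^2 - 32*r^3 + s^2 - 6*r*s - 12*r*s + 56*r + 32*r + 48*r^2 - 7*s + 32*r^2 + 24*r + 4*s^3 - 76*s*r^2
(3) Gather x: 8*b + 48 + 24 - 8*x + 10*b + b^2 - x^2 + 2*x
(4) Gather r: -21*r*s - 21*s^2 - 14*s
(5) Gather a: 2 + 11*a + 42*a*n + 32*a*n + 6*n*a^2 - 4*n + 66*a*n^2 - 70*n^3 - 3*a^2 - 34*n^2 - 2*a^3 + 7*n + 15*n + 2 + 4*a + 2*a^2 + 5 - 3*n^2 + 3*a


(1) = -25*a^2 - 10*a + 56*z^2 + z*(-5*a - 166) + 120
(2) = -32*r^3 + r^2*(80 - 76*s) + r*(-22*s^2 - 18*s + 112) + 4*s^3 + s^2 - 14*s
(3) = b^2 + 18*b - x^2 - 6*x + 72
(4) = -21*r*s - 21*s^2 - 14*s
(5) = -2*a^3 + a^2*(6*n - 1) + a*(66*n^2 + 74*n + 18) - 70*n^3 - 37*n^2 + 18*n + 9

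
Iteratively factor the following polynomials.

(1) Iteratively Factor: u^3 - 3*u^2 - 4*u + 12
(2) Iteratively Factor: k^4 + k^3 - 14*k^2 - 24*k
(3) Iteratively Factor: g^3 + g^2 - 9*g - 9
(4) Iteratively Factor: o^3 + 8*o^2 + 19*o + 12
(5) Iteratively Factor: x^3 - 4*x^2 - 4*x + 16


(1) = (u + 2)*(u^2 - 5*u + 6) = (u - 2)*(u + 2)*(u - 3)
(2) = (k + 3)*(k^3 - 2*k^2 - 8*k) = k*(k + 3)*(k^2 - 2*k - 8) = k*(k - 4)*(k + 3)*(k + 2)
(3) = (g + 3)*(g^2 - 2*g - 3) = (g - 3)*(g + 3)*(g + 1)
(4) = (o + 1)*(o^2 + 7*o + 12) = (o + 1)*(o + 3)*(o + 4)
(5) = (x - 4)*(x^2 - 4) = (x - 4)*(x + 2)*(x - 2)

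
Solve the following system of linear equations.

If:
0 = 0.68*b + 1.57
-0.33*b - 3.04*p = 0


Then:
b = -2.31
p = 0.25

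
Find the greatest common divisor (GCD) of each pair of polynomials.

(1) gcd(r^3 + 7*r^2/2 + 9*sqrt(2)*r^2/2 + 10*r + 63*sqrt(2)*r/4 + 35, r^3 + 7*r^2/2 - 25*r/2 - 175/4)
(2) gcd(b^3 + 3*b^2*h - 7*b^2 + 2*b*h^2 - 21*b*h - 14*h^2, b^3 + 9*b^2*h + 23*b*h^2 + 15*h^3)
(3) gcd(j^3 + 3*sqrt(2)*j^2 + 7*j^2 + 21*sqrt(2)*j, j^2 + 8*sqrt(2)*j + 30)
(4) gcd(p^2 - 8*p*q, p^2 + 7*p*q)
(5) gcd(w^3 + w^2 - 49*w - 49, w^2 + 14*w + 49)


(1) = r^2 + r*(7/2 + 5*sqrt(2)/2) + 35*sqrt(2)/4
(2) = gcd((b - 7)*(b + h)*(b + 2*h), (b + h)*(b + 3*h)*(b + 5*h)) = b + h
(3) = j + 3*sqrt(2)
(4) = gcd(p*(p - 8*q), p*(p + 7*q)) = p
(5) = w + 7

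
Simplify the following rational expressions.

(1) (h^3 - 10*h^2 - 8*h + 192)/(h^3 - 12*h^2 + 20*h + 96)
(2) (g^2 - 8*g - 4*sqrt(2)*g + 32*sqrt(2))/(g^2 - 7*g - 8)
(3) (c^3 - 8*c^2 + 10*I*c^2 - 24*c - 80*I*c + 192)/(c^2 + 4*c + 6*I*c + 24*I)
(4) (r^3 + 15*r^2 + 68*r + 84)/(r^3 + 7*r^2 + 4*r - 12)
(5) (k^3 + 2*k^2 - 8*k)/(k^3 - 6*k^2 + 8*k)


(1) = (h + 4)/(h + 2)
(2) = (g - 4*sqrt(2))/(g + 1)
(3) = (c^2 + c*(-8 + 4*I) - 32*I)/(c + 4)
(4) = (r + 7)/(r - 1)
(5) = (k + 4)/(k - 4)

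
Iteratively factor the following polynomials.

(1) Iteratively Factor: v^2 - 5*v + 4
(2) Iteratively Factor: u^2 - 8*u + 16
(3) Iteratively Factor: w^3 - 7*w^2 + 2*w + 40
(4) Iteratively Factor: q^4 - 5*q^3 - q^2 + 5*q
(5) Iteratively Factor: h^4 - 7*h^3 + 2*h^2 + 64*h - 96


(1) = (v - 4)*(v - 1)
(2) = (u - 4)*(u - 4)
(3) = (w - 5)*(w^2 - 2*w - 8) = (w - 5)*(w - 4)*(w + 2)
(4) = (q - 5)*(q^3 - q) = q*(q - 5)*(q^2 - 1) = q*(q - 5)*(q - 1)*(q + 1)
(5) = (h - 4)*(h^3 - 3*h^2 - 10*h + 24) = (h - 4)*(h + 3)*(h^2 - 6*h + 8) = (h - 4)^2*(h + 3)*(h - 2)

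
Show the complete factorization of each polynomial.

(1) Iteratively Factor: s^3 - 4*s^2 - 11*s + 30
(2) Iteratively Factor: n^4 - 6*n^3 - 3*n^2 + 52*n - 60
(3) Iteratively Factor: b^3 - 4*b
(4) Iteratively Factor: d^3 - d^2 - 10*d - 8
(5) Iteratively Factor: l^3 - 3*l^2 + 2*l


(1) = (s - 5)*(s^2 + s - 6) = (s - 5)*(s + 3)*(s - 2)
(2) = (n - 2)*(n^3 - 4*n^2 - 11*n + 30) = (n - 2)*(n + 3)*(n^2 - 7*n + 10) = (n - 5)*(n - 2)*(n + 3)*(n - 2)
(3) = (b - 2)*(b^2 + 2*b) = b*(b - 2)*(b + 2)
(4) = (d + 2)*(d^2 - 3*d - 4) = (d + 1)*(d + 2)*(d - 4)
(5) = (l)*(l^2 - 3*l + 2) = l*(l - 1)*(l - 2)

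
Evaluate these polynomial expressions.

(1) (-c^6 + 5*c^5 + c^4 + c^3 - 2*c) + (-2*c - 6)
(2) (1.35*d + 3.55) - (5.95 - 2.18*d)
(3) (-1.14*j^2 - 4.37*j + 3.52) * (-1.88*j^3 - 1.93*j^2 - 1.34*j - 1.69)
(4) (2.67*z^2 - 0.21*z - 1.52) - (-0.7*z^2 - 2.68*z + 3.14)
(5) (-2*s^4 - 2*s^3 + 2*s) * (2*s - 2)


(1) = -c^6 + 5*c^5 + c^4 + c^3 - 4*c - 6
(2) = 3.53*d - 2.4
(3) = 2.1432*j^5 + 10.4158*j^4 + 3.3441*j^3 + 0.9888*j^2 + 2.6685*j - 5.9488
(4) = 3.37*z^2 + 2.47*z - 4.66
(5) = -4*s^5 + 4*s^3 + 4*s^2 - 4*s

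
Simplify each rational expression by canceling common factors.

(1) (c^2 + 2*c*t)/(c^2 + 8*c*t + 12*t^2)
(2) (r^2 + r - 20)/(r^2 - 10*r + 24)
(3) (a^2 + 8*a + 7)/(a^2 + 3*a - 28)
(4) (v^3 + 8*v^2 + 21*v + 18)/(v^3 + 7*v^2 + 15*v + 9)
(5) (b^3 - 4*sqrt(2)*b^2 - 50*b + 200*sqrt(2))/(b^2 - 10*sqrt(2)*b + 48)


(1) = c/(c + 6*t)
(2) = (r + 5)/(r - 6)
(3) = (a + 1)/(a - 4)
(4) = (v + 2)/(v + 1)
(5) = (b^2 - 50)/(b - 6*sqrt(2))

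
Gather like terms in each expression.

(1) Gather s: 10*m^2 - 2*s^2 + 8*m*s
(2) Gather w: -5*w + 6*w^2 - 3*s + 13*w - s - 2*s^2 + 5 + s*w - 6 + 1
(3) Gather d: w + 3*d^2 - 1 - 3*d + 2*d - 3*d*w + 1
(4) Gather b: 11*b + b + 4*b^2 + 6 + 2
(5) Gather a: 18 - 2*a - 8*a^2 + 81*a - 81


(1) = 10*m^2 + 8*m*s - 2*s^2
(2) = -2*s^2 - 4*s + 6*w^2 + w*(s + 8)
(3) = 3*d^2 + d*(-3*w - 1) + w
(4) = 4*b^2 + 12*b + 8
(5) = -8*a^2 + 79*a - 63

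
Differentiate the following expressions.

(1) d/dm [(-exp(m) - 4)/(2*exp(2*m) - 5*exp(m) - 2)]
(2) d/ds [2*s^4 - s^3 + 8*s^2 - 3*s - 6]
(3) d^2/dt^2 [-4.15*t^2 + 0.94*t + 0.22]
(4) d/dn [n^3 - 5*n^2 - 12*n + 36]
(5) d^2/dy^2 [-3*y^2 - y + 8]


(1) = ((exp(m) + 4)*(4*exp(m) - 5) - 2*exp(2*m) + 5*exp(m) + 2)*exp(m)/(-2*exp(2*m) + 5*exp(m) + 2)^2
(2) = 8*s^3 - 3*s^2 + 16*s - 3
(3) = -8.30000000000000
(4) = 3*n^2 - 10*n - 12
(5) = -6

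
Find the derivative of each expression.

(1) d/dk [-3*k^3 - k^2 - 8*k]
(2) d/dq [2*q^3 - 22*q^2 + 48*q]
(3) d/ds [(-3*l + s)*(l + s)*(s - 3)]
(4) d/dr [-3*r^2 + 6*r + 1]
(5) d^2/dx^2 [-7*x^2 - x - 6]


(1) = -9*k^2 - 2*k - 8
(2) = 6*q^2 - 44*q + 48
(3) = -3*l^2 - 4*l*s + 6*l + 3*s^2 - 6*s
(4) = 6 - 6*r
(5) = -14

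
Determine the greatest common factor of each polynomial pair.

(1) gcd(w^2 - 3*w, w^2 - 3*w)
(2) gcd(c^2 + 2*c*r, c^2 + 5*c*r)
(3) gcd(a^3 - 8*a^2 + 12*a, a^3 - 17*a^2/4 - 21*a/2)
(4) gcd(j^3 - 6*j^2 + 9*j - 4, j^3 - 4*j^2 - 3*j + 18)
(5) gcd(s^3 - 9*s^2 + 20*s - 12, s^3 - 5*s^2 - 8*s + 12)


(1) = gcd(w*(w - 3), w*(w - 3)) = w^2 - 3*w
(2) = c
(3) = gcd(a*(a - 6)*(a - 2), a*(a - 6)*(a + 7/4)) = a^2 - 6*a
(4) = gcd((j - 4)*(j - 1)^2, (j - 3)^2*(j + 2)) = 1
(5) = s^2 - 7*s + 6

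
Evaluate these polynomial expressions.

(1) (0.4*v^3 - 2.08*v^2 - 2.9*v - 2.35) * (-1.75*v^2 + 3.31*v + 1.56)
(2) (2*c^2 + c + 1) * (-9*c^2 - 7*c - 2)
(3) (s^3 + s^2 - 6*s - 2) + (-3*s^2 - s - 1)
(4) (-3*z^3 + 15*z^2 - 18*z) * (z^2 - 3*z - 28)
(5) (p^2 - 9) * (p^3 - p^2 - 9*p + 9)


(1) = -0.7*v^5 + 4.964*v^4 - 1.1858*v^3 - 8.7313*v^2 - 12.3025*v - 3.666
(2) = -18*c^4 - 23*c^3 - 20*c^2 - 9*c - 2
(3) = s^3 - 2*s^2 - 7*s - 3
(4) = -3*z^5 + 24*z^4 + 21*z^3 - 366*z^2 + 504*z
(5) = p^5 - p^4 - 18*p^3 + 18*p^2 + 81*p - 81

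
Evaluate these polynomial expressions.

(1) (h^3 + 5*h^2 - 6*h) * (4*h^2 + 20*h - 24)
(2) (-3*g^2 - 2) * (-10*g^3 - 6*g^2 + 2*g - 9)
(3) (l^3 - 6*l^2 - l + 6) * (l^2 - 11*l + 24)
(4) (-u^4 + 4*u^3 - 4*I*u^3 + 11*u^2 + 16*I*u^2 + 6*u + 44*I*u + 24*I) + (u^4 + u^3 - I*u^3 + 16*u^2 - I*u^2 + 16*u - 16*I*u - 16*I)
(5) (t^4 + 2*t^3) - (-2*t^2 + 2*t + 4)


(1) = 4*h^5 + 40*h^4 + 52*h^3 - 240*h^2 + 144*h
(2) = 30*g^5 + 18*g^4 + 14*g^3 + 39*g^2 - 4*g + 18
(3) = l^5 - 17*l^4 + 89*l^3 - 127*l^2 - 90*l + 144
(4) = 5*u^3 - 5*I*u^3 + 27*u^2 + 15*I*u^2 + 22*u + 28*I*u + 8*I
(5) = t^4 + 2*t^3 + 2*t^2 - 2*t - 4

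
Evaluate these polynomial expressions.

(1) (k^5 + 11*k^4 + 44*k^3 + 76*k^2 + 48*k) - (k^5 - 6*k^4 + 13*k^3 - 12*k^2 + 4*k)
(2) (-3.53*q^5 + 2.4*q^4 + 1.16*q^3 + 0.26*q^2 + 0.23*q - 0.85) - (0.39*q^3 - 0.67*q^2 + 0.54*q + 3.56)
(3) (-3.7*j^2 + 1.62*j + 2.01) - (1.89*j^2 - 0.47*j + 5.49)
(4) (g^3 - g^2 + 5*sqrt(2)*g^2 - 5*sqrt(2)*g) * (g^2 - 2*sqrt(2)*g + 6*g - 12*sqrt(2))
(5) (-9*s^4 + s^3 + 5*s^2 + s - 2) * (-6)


(1) = 17*k^4 + 31*k^3 + 88*k^2 + 44*k
(2) = -3.53*q^5 + 2.4*q^4 + 0.77*q^3 + 0.93*q^2 - 0.31*q - 4.41
(3) = -5.59*j^2 + 2.09*j - 3.48
(4) = g^5 + 3*sqrt(2)*g^4 + 5*g^4 - 26*g^3 + 15*sqrt(2)*g^3 - 100*g^2 - 18*sqrt(2)*g^2 + 120*g
(5) = 54*s^4 - 6*s^3 - 30*s^2 - 6*s + 12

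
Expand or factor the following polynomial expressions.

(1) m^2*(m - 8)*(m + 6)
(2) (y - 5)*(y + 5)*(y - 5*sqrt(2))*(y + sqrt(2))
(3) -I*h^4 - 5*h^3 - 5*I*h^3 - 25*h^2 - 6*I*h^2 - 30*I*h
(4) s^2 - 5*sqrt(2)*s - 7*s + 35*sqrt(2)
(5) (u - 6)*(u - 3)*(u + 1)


(1) = m^4 - 2*m^3 - 48*m^2
(2) = y^4 - 4*sqrt(2)*y^3 - 35*y^2 + 100*sqrt(2)*y + 250
(3) = h*(h + 5)*(h - 6*I)*(-I*h + 1)
(4) = (s - 7)*(s - 5*sqrt(2))
(5) = u^3 - 8*u^2 + 9*u + 18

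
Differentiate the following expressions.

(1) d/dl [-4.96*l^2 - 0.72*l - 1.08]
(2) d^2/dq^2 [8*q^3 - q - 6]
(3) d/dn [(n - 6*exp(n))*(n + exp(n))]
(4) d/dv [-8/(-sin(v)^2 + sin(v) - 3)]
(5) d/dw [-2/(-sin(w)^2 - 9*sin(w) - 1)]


(1) = -9.92*l - 0.72
(2) = 48*q
(3) = -5*n*exp(n) + 2*n - 12*exp(2*n) - 5*exp(n)
(4) = 8*(1 - 2*sin(v))*cos(v)/(sin(v)^2 - sin(v) + 3)^2
(5) = -2*(2*sin(w) + 9)*cos(w)/(sin(w)^2 + 9*sin(w) + 1)^2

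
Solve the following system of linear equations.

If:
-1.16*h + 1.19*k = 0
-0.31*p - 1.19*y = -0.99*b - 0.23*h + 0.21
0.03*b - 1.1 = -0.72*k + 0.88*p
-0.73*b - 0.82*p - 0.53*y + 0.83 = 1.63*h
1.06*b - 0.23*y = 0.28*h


Then:
b = 0.25
h = 0.65
k = 0.63
p = -0.72
y = 0.34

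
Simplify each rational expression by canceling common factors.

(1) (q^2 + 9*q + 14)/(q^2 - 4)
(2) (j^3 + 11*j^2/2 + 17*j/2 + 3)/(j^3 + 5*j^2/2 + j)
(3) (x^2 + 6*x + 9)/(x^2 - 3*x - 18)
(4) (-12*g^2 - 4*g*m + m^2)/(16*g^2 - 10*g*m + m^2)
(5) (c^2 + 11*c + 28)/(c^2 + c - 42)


(1) = (q + 7)/(q - 2)
(2) = (j + 3)/j
(3) = (x + 3)/(x - 6)
(4) = (-12*g^2 - 4*g*m + m^2)/(16*g^2 - 10*g*m + m^2)
(5) = (c + 4)/(c - 6)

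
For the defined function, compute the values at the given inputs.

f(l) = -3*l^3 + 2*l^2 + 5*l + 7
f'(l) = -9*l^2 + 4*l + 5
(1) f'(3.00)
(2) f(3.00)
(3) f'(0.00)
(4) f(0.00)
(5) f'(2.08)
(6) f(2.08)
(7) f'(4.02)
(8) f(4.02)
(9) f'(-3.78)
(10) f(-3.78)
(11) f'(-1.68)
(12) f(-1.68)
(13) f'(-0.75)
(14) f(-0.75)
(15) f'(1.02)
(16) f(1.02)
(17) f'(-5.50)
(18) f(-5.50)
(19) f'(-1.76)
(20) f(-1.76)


(1) = -64.00
(2) = -41.00
(3) = 5.00
(4) = 7.00
(5) = -25.62
(6) = -0.94
(7) = -124.36
(8) = -135.47
(9) = -138.72
(10) = 178.71
(11) = -27.12
(12) = 18.47
(13) = -3.06
(14) = 5.64
(15) = -0.28
(16) = 11.00
(17) = -289.25
(18) = 539.12
(19) = -29.92
(20) = 20.75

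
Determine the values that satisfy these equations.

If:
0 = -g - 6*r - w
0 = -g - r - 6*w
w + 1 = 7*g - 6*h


Then:
g = -7*w
h = -25*w/3 - 1/6
r = w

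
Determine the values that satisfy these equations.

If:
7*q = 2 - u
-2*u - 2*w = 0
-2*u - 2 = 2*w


Then:
No Solution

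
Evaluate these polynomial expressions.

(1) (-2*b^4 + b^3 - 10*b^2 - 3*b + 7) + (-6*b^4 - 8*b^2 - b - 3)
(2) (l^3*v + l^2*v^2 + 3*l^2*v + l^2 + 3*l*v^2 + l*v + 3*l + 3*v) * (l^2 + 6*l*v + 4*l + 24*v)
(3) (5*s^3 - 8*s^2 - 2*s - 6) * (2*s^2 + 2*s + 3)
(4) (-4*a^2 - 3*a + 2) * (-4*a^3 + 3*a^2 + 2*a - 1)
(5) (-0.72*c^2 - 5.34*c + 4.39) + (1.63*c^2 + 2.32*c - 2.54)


(1) = -8*b^4 + b^3 - 18*b^2 - 4*b + 4
(2) = l^5*v + 7*l^4*v^2 + 7*l^4*v + l^4 + 6*l^3*v^3 + 49*l^3*v^2 + 19*l^3*v + 7*l^3 + 42*l^2*v^3 + 90*l^2*v^2 + 49*l^2*v + 12*l^2 + 72*l*v^3 + 42*l*v^2 + 84*l*v + 72*v^2
(3) = 10*s^5 - 6*s^4 - 5*s^3 - 40*s^2 - 18*s - 18
(4) = 16*a^5 - 25*a^3 + 4*a^2 + 7*a - 2
(5) = 0.91*c^2 - 3.02*c + 1.85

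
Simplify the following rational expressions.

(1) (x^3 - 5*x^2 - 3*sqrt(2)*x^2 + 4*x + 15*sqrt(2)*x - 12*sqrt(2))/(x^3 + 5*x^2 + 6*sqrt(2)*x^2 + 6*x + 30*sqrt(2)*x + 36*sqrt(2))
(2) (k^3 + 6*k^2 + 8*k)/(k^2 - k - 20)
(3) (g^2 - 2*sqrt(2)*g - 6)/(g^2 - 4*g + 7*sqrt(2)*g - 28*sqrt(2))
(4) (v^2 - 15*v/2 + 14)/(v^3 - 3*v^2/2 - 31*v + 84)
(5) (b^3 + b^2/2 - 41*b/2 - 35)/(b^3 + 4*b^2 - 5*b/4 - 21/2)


(1) = (x^3 + x^2*(-5 - 3*sqrt(2)) + x*(4 + 15*sqrt(2)) - 12*sqrt(2))/(x^3 + x^2*(5 + 6*sqrt(2)) + x*(6 + 30*sqrt(2)) + 36*sqrt(2))
(2) = (k^2 + 2*k)/(k - 5)
(3) = (g^2 - 2*sqrt(2)*g - 6)/(g^2 + g*(-4 + 7*sqrt(2)) - 28*sqrt(2))
(4) = 1/(v + 6)
(5) = (2*b - 10)/(2*b - 3)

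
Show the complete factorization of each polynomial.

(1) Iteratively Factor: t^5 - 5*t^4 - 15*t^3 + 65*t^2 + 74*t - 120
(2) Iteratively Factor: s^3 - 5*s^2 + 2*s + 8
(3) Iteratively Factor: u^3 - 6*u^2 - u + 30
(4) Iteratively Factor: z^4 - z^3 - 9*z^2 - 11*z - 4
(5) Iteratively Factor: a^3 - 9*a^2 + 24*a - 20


(1) = (t + 3)*(t^4 - 8*t^3 + 9*t^2 + 38*t - 40) = (t - 5)*(t + 3)*(t^3 - 3*t^2 - 6*t + 8) = (t - 5)*(t - 1)*(t + 3)*(t^2 - 2*t - 8) = (t - 5)*(t - 4)*(t - 1)*(t + 3)*(t + 2)
(2) = (s - 2)*(s^2 - 3*s - 4) = (s - 4)*(s - 2)*(s + 1)
(3) = (u - 5)*(u^2 - u - 6) = (u - 5)*(u - 3)*(u + 2)
(4) = (z + 1)*(z^3 - 2*z^2 - 7*z - 4) = (z - 4)*(z + 1)*(z^2 + 2*z + 1) = (z - 4)*(z + 1)^2*(z + 1)
(5) = (a - 2)*(a^2 - 7*a + 10) = (a - 5)*(a - 2)*(a - 2)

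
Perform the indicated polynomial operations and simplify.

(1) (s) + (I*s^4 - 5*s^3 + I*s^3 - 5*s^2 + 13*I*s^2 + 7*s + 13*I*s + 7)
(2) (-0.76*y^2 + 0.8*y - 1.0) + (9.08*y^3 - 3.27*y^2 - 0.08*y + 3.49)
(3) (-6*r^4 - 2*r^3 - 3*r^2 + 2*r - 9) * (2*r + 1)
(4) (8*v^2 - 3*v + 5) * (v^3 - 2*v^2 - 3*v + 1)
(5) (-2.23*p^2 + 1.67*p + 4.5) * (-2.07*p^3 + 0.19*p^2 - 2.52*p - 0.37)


(1) = I*s^4 - 5*s^3 + I*s^3 - 5*s^2 + 13*I*s^2 + 8*s + 13*I*s + 7
(2) = 9.08*y^3 - 4.03*y^2 + 0.72*y + 2.49
(3) = -12*r^5 - 10*r^4 - 8*r^3 + r^2 - 16*r - 9
(4) = 8*v^5 - 19*v^4 - 13*v^3 + 7*v^2 - 18*v + 5
(5) = 4.6161*p^5 - 3.8806*p^4 - 3.3781*p^3 - 2.5283*p^2 - 11.9579*p - 1.665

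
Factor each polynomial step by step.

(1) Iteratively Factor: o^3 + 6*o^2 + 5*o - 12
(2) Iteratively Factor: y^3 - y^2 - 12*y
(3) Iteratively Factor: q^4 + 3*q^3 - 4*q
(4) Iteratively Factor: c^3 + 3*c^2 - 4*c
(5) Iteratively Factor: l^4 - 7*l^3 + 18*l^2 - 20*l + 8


(1) = (o - 1)*(o^2 + 7*o + 12) = (o - 1)*(o + 4)*(o + 3)
(2) = (y - 4)*(y^2 + 3*y) = (y - 4)*(y + 3)*(y)
(3) = (q - 1)*(q^3 + 4*q^2 + 4*q) = q*(q - 1)*(q^2 + 4*q + 4) = q*(q - 1)*(q + 2)*(q + 2)
(4) = (c - 1)*(c^2 + 4*c) = c*(c - 1)*(c + 4)
(5) = (l - 2)*(l^3 - 5*l^2 + 8*l - 4) = (l - 2)^2*(l^2 - 3*l + 2) = (l - 2)^2*(l - 1)*(l - 2)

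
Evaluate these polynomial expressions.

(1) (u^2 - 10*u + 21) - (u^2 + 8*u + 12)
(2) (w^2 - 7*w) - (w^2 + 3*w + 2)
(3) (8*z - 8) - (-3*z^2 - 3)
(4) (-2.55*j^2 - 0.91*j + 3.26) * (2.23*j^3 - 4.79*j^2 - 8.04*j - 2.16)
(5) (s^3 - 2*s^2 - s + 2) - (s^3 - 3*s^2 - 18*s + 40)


(1) = 9 - 18*u
(2) = -10*w - 2
(3) = 3*z^2 + 8*z - 5
(4) = -5.6865*j^5 + 10.1852*j^4 + 32.1307*j^3 - 2.791*j^2 - 24.2448*j - 7.0416
(5) = s^2 + 17*s - 38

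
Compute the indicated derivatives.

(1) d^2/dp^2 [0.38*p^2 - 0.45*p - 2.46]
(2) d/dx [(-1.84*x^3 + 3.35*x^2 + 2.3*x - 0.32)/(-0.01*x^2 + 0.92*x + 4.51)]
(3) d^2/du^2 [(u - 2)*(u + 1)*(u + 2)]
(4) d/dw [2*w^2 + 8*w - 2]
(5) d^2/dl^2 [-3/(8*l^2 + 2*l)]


(1) = 0.760000000000000
(2) = (0.0184*x^4 - 3.3856*x^3 - 21.7902*x^2 + 30.2106*x + 10.6674)/(0.0001*x^4 - 0.0184*x^3 + 0.7562*x^2 + 8.2984*x + 20.3401)
(3) = 6*u + 2
(4) = 4*w + 8
(5) = 3*(4*l*(4*l + 1) - (8*l + 1)^2)/(l^3*(4*l + 1)^3)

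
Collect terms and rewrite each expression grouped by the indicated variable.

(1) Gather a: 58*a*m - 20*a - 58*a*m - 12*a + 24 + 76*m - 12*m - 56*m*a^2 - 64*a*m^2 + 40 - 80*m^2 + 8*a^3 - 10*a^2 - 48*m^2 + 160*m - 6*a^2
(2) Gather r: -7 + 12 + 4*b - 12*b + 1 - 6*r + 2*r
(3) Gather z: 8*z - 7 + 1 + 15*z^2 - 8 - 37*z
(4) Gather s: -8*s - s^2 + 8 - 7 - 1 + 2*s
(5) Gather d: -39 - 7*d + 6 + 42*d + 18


(1) = 8*a^3 + a^2*(-56*m - 16) + a*(-64*m^2 - 32) - 128*m^2 + 224*m + 64
(2) = -8*b - 4*r + 6
(3) = 15*z^2 - 29*z - 14
(4) = -s^2 - 6*s
(5) = 35*d - 15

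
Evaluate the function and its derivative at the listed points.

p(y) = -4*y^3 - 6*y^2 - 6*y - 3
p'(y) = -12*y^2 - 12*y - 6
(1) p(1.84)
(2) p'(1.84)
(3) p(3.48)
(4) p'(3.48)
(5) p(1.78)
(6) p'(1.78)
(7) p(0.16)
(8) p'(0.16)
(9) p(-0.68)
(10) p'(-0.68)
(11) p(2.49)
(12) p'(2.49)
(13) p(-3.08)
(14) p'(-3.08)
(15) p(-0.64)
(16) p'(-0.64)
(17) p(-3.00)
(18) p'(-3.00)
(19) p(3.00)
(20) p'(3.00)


(1) = -59.27
(2) = -68.71
(3) = -265.12
(4) = -193.08
(5) = -55.25
(6) = -65.38
(7) = -4.13
(8) = -8.23
(9) = -0.44
(10) = -3.39
(11) = -116.89
(12) = -110.28
(13) = 75.43
(14) = -82.88
(15) = -0.57
(16) = -3.24
(17) = 69.00
(18) = -78.00
(19) = -183.00
(20) = -150.00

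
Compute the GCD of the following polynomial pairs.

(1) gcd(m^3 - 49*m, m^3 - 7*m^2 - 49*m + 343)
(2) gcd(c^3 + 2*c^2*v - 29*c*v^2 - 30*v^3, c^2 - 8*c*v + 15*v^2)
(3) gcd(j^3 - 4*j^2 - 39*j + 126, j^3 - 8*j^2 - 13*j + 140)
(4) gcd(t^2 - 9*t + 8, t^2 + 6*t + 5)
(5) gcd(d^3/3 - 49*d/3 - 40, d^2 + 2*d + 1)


(1) = m^2 - 49
(2) = -c + 5*v
(3) = gcd((j - 7)*(j - 3)*(j + 6), (j - 7)*(j - 5)*(j + 4)) = j - 7
(4) = 1
(5) = 1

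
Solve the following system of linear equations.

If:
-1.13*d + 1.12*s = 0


Then:
d = 0.991150442477876*s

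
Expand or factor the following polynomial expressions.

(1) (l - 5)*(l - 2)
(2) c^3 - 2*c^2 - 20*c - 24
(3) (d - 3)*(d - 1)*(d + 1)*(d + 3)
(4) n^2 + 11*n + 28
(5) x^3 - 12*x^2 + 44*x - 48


(1) = l^2 - 7*l + 10
(2) = (c - 6)*(c + 2)^2
(3) = d^4 - 10*d^2 + 9
(4) = (n + 4)*(n + 7)
(5) = (x - 6)*(x - 4)*(x - 2)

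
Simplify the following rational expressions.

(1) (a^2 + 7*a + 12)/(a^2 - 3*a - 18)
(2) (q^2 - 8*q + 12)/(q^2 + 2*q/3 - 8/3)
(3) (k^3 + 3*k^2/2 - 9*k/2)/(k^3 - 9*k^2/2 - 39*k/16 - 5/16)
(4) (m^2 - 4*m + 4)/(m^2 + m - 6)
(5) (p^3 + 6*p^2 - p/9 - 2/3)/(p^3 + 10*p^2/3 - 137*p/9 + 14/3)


(1) = (a + 4)/(a - 6)
(2) = (3*q^2 - 24*q + 36)/(3*q^2 + 2*q - 8)
(3) = (16*k^3 + 24*k^2 - 72*k)/(16*k^3 - 72*k^2 - 39*k - 5)
(4) = (m - 2)/(m + 3)
(5) = (3*p + 1)/(3*p - 7)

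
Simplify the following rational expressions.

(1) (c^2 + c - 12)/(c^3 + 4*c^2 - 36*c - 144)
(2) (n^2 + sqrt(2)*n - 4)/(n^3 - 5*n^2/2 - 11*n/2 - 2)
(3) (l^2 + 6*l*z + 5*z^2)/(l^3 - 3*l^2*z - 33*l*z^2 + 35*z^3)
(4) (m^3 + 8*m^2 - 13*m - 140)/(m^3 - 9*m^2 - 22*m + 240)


(1) = (c - 3)/(c^2 - 36)
(2) = (2*n^2 + 2*sqrt(2)*n - 8)/(2*n^3 - 5*n^2 - 11*n - 4)
(3) = (l + z)/(l^2 - 8*l*z + 7*z^2)
(4) = (m^2 + 3*m - 28)/(m^2 - 14*m + 48)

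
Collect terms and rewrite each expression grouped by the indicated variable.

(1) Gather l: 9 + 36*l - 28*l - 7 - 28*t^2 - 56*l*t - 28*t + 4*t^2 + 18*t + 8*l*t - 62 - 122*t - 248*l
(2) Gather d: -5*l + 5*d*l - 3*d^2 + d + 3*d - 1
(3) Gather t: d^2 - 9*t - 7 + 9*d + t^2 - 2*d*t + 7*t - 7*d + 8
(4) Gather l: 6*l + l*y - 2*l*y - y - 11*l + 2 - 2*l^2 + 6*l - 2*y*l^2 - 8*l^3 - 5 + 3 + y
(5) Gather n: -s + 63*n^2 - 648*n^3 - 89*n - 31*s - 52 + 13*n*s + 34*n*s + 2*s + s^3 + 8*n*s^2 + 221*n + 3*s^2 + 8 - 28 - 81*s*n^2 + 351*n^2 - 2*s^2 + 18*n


(1) = l*(-48*t - 240) - 24*t^2 - 132*t - 60
(2) = -3*d^2 + d*(5*l + 4) - 5*l - 1
(3) = d^2 + 2*d + t^2 + t*(-2*d - 2) + 1
(4) = -8*l^3 + l^2*(-2*y - 2) + l*(1 - y)
(5) = -648*n^3 + n^2*(414 - 81*s) + n*(8*s^2 + 47*s + 150) + s^3 + s^2 - 30*s - 72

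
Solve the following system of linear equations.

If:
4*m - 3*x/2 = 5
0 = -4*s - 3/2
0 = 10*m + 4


Then:
m = -2/5
s = -3/8
x = -22/5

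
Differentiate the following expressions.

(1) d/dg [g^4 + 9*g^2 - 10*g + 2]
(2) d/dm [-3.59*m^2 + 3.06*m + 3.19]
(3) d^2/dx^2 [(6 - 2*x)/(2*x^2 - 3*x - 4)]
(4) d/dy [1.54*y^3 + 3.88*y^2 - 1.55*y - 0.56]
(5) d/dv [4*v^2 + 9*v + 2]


(1) = 4*g^3 + 18*g - 10
(2) = 3.06 - 7.18*m
(3) = 4*((x - 3)*(4*x - 3)^2 + 3*(2*x - 3)*(-2*x^2 + 3*x + 4))/(-2*x^2 + 3*x + 4)^3
(4) = 4.62*y^2 + 7.76*y - 1.55
(5) = 8*v + 9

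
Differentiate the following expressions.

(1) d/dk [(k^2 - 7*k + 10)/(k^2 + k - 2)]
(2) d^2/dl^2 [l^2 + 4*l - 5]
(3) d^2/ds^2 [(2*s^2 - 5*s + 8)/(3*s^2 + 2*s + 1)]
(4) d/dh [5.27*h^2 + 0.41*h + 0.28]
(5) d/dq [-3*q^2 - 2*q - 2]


(1) = 4*(2*k^2 - 6*k + 1)/(k^4 + 2*k^3 - 3*k^2 - 4*k + 4)
(2) = 2
(3) = 2*(-57*s^3 + 198*s^2 + 189*s + 20)/(27*s^6 + 54*s^5 + 63*s^4 + 44*s^3 + 21*s^2 + 6*s + 1)
(4) = 10.54*h + 0.41
(5) = -6*q - 2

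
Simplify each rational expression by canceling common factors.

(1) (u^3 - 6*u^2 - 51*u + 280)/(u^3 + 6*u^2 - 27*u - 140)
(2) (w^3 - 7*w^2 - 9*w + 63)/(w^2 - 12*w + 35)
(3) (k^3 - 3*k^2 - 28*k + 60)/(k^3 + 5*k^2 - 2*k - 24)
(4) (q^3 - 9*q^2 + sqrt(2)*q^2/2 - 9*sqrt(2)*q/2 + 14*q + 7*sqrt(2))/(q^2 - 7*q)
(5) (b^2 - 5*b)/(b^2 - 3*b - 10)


(1) = (u - 8)/(u + 4)
(2) = (w^2 - 9)/(w - 5)
(3) = (k^2 - k - 30)/(k^2 + 7*k + 12)
(4) = (2*q^2 + q*(-4 + sqrt(2)) - 2*sqrt(2))/(2*q)
(5) = b/(b + 2)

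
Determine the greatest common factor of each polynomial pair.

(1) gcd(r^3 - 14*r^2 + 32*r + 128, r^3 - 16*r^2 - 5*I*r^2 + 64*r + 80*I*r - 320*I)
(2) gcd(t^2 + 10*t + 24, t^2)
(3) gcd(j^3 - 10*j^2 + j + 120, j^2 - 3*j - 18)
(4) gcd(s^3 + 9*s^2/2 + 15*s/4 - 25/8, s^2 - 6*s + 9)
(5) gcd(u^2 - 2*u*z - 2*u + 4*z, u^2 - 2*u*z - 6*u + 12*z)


(1) = r^2 - 16*r + 64
(2) = gcd((t + 4)*(t + 6), t^2) = 1
(3) = gcd((j - 8)*(j - 5)*(j + 3), (j - 6)*(j + 3)) = j + 3
(4) = 1
(5) = -u + 2*z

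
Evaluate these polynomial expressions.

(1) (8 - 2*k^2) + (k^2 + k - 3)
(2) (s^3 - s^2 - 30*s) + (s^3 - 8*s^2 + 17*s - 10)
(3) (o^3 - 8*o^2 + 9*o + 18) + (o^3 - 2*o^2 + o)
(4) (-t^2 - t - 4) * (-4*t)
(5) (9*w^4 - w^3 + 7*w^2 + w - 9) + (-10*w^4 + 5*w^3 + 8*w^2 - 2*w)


(1) = -k^2 + k + 5
(2) = 2*s^3 - 9*s^2 - 13*s - 10
(3) = 2*o^3 - 10*o^2 + 10*o + 18
(4) = 4*t^3 + 4*t^2 + 16*t
(5) = -w^4 + 4*w^3 + 15*w^2 - w - 9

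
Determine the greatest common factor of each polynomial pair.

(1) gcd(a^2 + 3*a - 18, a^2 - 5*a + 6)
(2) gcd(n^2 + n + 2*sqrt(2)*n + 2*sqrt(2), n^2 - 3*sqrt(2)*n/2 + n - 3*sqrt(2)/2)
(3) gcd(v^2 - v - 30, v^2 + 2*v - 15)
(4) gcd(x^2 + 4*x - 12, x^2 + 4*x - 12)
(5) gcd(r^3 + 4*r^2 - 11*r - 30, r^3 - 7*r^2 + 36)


(1) = gcd((a - 3)*(a + 6), (a - 3)*(a - 2)) = a - 3
(2) = n + 1
(3) = v + 5
(4) = gcd((x - 2)*(x + 6), (x - 2)*(x + 6)) = x^2 + 4*x - 12
(5) = gcd((r - 3)*(r + 2)*(r + 5), (r - 6)*(r - 3)*(r + 2)) = r^2 - r - 6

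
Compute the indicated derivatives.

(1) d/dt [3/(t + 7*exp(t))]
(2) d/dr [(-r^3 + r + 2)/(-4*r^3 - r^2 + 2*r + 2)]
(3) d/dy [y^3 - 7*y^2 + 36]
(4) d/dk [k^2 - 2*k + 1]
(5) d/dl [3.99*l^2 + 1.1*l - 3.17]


(1) = 3*(-7*exp(t) - 1)/(t + 7*exp(t))^2
(2) = (r^4 + 4*r^3 + 19*r^2 + 4*r - 2)/(16*r^6 + 8*r^5 - 15*r^4 - 20*r^3 + 8*r + 4)
(3) = y*(3*y - 14)
(4) = 2*k - 2
(5) = 7.98*l + 1.1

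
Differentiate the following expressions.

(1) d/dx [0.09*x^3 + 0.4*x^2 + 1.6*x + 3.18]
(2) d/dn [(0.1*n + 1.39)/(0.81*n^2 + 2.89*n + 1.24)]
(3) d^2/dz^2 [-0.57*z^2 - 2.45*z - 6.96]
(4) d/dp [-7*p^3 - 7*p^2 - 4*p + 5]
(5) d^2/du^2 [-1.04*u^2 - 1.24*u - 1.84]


(1) = 0.27*x^2 + 0.8*x + 1.6
(2) = (0.081*n^2 + 0.289*n - (0.1*n + 1.39)*(1.62*n + 2.89) + 0.124)/(0.81*n^2 + 2.89*n + 1.24)^2
(3) = -1.14000000000000
(4) = -21*p^2 - 14*p - 4
(5) = -2.08000000000000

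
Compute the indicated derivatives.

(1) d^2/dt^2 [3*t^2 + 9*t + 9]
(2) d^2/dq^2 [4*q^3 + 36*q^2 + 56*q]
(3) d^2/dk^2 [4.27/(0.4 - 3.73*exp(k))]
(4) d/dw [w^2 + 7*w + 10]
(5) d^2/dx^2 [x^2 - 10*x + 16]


(1) = 6
(2) = 24*q + 72
(3) = (-59.408083*exp(k) - 6.37084)*exp(k)/(3.73*exp(k) - 0.4)^3
(4) = 2*w + 7
(5) = 2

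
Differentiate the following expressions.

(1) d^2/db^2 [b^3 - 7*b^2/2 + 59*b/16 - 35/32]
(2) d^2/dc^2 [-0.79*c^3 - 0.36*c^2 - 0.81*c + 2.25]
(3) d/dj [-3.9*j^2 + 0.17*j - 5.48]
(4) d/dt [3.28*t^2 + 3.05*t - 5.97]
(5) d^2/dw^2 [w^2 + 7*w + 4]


(1) = 6*b - 7
(2) = -4.74*c - 0.72
(3) = 0.17 - 7.8*j
(4) = 6.56*t + 3.05
(5) = 2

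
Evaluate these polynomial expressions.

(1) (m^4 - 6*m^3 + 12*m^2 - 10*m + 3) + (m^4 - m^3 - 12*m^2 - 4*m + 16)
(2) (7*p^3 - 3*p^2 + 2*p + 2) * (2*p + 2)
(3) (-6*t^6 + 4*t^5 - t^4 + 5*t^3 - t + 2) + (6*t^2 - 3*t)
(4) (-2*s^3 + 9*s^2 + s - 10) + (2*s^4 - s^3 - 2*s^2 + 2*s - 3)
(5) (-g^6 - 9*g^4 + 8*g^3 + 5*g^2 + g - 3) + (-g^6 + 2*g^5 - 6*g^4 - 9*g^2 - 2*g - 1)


(1) = 2*m^4 - 7*m^3 - 14*m + 19
(2) = 14*p^4 + 8*p^3 - 2*p^2 + 8*p + 4
(3) = -6*t^6 + 4*t^5 - t^4 + 5*t^3 + 6*t^2 - 4*t + 2
(4) = 2*s^4 - 3*s^3 + 7*s^2 + 3*s - 13
(5) = -2*g^6 + 2*g^5 - 15*g^4 + 8*g^3 - 4*g^2 - g - 4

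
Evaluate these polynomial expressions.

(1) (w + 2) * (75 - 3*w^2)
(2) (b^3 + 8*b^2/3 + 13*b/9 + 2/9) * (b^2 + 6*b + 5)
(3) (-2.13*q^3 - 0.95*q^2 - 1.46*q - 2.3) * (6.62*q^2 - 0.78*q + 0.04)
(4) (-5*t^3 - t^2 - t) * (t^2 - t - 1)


(1) = -3*w^3 - 6*w^2 + 75*w + 150
(2) = b^5 + 26*b^4/3 + 202*b^3/9 + 200*b^2/9 + 77*b/9 + 10/9
(3) = -14.1006*q^5 - 4.6276*q^4 - 9.0094*q^3 - 14.1252*q^2 + 1.7356*q - 0.092
(4) = -5*t^5 + 4*t^4 + 5*t^3 + 2*t^2 + t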